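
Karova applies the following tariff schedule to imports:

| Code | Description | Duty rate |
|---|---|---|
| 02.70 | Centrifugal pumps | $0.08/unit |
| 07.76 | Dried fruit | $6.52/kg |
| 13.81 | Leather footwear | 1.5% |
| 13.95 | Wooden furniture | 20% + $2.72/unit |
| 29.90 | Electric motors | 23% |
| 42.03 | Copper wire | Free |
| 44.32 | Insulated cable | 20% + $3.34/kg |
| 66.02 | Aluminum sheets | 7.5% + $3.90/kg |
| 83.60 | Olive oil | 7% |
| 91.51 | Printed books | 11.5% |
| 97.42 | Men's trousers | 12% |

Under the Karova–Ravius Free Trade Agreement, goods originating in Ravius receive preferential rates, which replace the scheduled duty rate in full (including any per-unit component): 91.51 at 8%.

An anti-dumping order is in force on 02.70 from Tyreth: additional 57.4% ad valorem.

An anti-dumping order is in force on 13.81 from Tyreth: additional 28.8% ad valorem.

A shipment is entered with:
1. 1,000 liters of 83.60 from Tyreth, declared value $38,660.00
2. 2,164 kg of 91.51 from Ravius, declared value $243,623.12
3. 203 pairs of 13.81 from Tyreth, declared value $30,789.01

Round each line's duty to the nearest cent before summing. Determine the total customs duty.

$31,525.12

Line 1 (83.60, Tyreth, 1,000 liters, $38,660.00):
Base rate for 83.60 is 7%.
Duty = $38,660.00 × 7% = $2,706.20.
Line 2 (91.51, Ravius, 2,164 kg, $243,623.12):
Base rate for 91.51 is 11.5%.
Origin Ravius qualifies under the Karova–Ravius agreement and 91.51 is covered: preferential rate 8% applies instead.
Duty = $243,623.12 × 8% = $19,489.85.
Line 3 (13.81, Tyreth, 203 pairs, $30,789.01):
Base rate for 13.81 is 1.5%.
Additional duty on 13.81 from Tyreth: +28.8%. Applied ad valorem rate: 1.5% + 28.8% = 30.3%.
Duty = $30,789.01 × 30.3% = $9,329.07.
Total = $2,706.20 + $19,489.85 + $9,329.07 = $31,525.12.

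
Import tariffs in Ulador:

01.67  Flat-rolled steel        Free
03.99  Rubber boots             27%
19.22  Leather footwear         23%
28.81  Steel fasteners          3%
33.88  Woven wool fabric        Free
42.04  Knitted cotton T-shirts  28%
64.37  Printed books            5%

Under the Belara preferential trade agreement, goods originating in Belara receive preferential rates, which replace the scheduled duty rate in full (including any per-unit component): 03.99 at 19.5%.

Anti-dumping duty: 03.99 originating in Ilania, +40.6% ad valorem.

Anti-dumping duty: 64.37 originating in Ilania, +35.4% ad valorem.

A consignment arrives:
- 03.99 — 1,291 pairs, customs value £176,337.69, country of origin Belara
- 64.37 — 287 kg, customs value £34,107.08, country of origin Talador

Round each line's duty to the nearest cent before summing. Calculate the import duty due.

Line 1 (03.99, Belara, 1,291 pairs, £176,337.69):
Base rate for 03.99 is 27%.
Origin Belara qualifies under the Ulador–Belara agreement and 03.99 is covered: preferential rate 19.5% applies instead.
The additional-duty order on 03.99 targets Ilania, not Belara; it does not apply.
Duty = £176,337.69 × 19.5% = £34,385.85.
Line 2 (64.37, Talador, 287 kg, £34,107.08):
Base rate for 64.37 is 5%.
The additional-duty order on 64.37 targets Ilania, not Talador; it does not apply.
Duty = £34,107.08 × 5% = £1,705.35.
Total = £34,385.85 + £1,705.35 = £36,091.20.

£36,091.20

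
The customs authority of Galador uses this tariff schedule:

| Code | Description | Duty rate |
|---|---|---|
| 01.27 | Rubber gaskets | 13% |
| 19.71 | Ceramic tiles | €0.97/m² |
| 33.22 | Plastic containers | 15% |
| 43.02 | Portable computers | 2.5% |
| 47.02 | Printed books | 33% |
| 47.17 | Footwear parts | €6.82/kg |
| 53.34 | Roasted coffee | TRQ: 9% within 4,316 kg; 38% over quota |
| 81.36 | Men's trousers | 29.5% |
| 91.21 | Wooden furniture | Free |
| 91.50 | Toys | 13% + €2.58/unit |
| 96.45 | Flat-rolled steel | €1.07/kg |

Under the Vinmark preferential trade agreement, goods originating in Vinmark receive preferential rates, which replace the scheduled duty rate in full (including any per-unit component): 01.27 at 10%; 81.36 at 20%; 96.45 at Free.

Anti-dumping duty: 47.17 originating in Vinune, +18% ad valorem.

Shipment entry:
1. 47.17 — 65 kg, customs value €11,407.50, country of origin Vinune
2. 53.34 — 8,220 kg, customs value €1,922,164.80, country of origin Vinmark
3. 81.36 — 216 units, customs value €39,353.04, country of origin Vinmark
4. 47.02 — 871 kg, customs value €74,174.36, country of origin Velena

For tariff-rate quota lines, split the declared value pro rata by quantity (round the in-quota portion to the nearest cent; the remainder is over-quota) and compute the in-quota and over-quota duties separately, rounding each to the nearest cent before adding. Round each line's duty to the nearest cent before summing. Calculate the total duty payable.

€472,583.93

Line 1 (47.17, Vinune, 65 kg, €11,407.50):
Base rate for 47.17 is €6.82/kg.
Additional duty on 47.17 from Vinune: +18% ad valorem. Applied ad valorem rate = 18%.
Duty = €11,407.50 × 18% + 65 × €6.82 = €2,496.65.
Line 2 (53.34, Vinmark, 8,220 kg, €1,922,164.80):
Code 53.34 is under a tariff-rate quota (threshold 4,316 kg). In-quota: 4,316 kg at 9%; over-quota: 3,904 kg at 38%.
Pro-rata value split: in-quota = €1,922,164.80 × 4,316/8,220 = €1,009,253.44; over-quota = €1,922,164.80 − €1,009,253.44 = €912,911.36.
In-quota duty = €1,009,253.44 × 9% = €90,832.81. Over-quota duty = €912,911.36 × 38% = €346,906.32.
Line duty = €90,832.81 + €346,906.32 = €437,739.13.
Line 3 (81.36, Vinmark, 216 units, €39,353.04):
Base rate for 81.36 is 29.5%.
Origin Vinmark qualifies under the Galador–Vinmark agreement and 81.36 is covered: preferential rate 20% applies instead.
Duty = €39,353.04 × 20% = €7,870.61.
Line 4 (47.02, Velena, 871 kg, €74,174.36):
Base rate for 47.02 is 33%.
Duty = €74,174.36 × 33% = €24,477.54.
Total = €2,496.65 + €437,739.13 + €7,870.61 + €24,477.54 = €472,583.93.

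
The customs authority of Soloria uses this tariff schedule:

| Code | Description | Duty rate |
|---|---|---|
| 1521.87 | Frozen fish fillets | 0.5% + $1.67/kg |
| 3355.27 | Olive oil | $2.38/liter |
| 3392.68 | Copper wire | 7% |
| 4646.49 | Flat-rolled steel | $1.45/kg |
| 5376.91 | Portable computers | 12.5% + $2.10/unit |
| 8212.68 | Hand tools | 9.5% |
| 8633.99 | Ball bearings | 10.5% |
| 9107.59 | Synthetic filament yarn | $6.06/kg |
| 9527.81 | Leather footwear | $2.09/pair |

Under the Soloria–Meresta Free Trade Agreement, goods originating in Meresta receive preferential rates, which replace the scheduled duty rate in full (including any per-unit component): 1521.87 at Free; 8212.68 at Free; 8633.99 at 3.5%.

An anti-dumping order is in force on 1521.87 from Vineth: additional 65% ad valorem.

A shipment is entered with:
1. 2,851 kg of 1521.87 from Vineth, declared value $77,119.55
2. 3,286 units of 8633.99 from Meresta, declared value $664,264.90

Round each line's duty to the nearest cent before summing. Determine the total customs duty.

$78,523.75

Line 1 (1521.87, Vineth, 2,851 kg, $77,119.55):
Base rate for 1521.87 is 0.5% + $1.67/kg.
1521.87 has an FTA preferential rate, but origin Vineth is not Meresta; base rate stands.
Additional duty on 1521.87 from Vineth: +65%. Applied ad valorem rate: 0.5% + 65% = 65.5%.
Duty = $77,119.55 × 65.5% + 2,851 × $1.67 = $55,274.48.
Line 2 (8633.99, Meresta, 3,286 units, $664,264.90):
Base rate for 8633.99 is 10.5%.
Origin Meresta qualifies under the Soloria–Meresta agreement and 8633.99 is covered: preferential rate 3.5% applies instead.
Duty = $664,264.90 × 3.5% = $23,249.27.
Total = $55,274.48 + $23,249.27 = $78,523.75.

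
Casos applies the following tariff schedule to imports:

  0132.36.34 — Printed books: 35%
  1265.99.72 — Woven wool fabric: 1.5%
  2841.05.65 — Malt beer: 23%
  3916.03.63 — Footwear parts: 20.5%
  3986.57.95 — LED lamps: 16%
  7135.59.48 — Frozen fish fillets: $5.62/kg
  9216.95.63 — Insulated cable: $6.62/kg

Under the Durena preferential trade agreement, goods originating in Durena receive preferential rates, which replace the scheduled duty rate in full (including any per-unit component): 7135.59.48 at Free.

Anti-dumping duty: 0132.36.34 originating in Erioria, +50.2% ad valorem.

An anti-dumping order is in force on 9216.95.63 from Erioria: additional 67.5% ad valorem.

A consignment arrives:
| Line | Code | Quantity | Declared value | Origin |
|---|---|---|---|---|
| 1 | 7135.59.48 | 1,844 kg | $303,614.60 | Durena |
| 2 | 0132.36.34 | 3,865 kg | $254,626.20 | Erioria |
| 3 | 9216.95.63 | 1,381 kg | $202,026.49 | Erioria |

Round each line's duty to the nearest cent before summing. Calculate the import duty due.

Line 1 (7135.59.48, Durena, 1,844 kg, $303,614.60):
Base rate for 7135.59.48 is $5.62/kg.
Origin Durena qualifies under the Casos–Durena agreement and 7135.59.48 is covered: preferential rate Free applies instead.
Duty = $303,614.60 × 0% = $0.00.
Line 2 (0132.36.34, Erioria, 3,865 kg, $254,626.20):
Base rate for 0132.36.34 is 35%.
Additional duty on 0132.36.34 from Erioria: +50.2%. Applied ad valorem rate: 35% + 50.2% = 85.2%.
Duty = $254,626.20 × 85.2% = $216,941.52.
Line 3 (9216.95.63, Erioria, 1,381 kg, $202,026.49):
Base rate for 9216.95.63 is $6.62/kg.
Additional duty on 9216.95.63 from Erioria: +67.5% ad valorem. Applied ad valorem rate = 67.5%.
Duty = $202,026.49 × 67.5% + 1,381 × $6.62 = $145,510.10.
Total = $0.00 + $216,941.52 + $145,510.10 = $362,451.62.

$362,451.62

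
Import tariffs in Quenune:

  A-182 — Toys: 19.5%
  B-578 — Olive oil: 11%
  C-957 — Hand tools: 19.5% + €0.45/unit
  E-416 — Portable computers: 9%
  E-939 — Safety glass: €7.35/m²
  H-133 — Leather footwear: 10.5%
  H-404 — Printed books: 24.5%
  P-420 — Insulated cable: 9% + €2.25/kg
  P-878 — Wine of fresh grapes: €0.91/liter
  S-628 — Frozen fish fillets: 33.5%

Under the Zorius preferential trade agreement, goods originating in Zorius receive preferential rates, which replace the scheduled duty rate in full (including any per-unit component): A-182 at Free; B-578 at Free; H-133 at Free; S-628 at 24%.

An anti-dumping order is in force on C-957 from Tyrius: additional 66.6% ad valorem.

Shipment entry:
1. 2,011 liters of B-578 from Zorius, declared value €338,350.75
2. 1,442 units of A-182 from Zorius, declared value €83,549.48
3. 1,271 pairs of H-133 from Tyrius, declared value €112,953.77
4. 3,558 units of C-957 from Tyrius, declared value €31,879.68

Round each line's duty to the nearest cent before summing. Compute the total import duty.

Line 1 (B-578, Zorius, 2,011 liters, €338,350.75):
Base rate for B-578 is 11%.
Origin Zorius qualifies under the Quenune–Zorius agreement and B-578 is covered: preferential rate Free applies instead.
Duty = €338,350.75 × 0% = €0.00.
Line 2 (A-182, Zorius, 1,442 units, €83,549.48):
Base rate for A-182 is 19.5%.
Origin Zorius qualifies under the Quenune–Zorius agreement and A-182 is covered: preferential rate Free applies instead.
Duty = €83,549.48 × 0% = €0.00.
Line 3 (H-133, Tyrius, 1,271 pairs, €112,953.77):
Base rate for H-133 is 10.5%.
H-133 has an FTA preferential rate, but origin Tyrius is not Zorius; base rate stands.
Duty = €112,953.77 × 10.5% = €11,860.15.
Line 4 (C-957, Tyrius, 3,558 units, €31,879.68):
Base rate for C-957 is 19.5% + €0.45/unit.
Additional duty on C-957 from Tyrius: +66.6%. Applied ad valorem rate: 19.5% + 66.6% = 86.1%.
Duty = €31,879.68 × 86.1% + 3,558 × €0.45 = €29,049.50.
Total = €0.00 + €0.00 + €11,860.15 + €29,049.50 = €40,909.65.

€40,909.65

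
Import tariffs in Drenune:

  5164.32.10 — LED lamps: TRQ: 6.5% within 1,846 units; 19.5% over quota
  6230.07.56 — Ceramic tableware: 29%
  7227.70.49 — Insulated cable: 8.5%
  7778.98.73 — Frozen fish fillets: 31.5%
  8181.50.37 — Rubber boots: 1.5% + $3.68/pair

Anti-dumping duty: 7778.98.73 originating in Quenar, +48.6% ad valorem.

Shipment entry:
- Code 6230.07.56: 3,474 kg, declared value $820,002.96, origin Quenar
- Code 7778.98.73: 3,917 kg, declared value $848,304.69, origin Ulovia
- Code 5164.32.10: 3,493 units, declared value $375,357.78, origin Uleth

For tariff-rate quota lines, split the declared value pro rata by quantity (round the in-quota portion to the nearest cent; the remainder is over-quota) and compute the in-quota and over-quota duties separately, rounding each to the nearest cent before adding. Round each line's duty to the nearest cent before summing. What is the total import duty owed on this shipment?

Line 1 (6230.07.56, Quenar, 3,474 kg, $820,002.96):
Base rate for 6230.07.56 is 29%.
Duty = $820,002.96 × 29% = $237,800.86.
Line 2 (7778.98.73, Ulovia, 3,917 kg, $848,304.69):
Base rate for 7778.98.73 is 31.5%.
The additional-duty order on 7778.98.73 targets Quenar, not Ulovia; it does not apply.
Duty = $848,304.69 × 31.5% = $267,215.98.
Line 3 (5164.32.10, Uleth, 3,493 units, $375,357.78):
Code 5164.32.10 is under a tariff-rate quota (threshold 1,846 units). In-quota: 1,846 units at 6.5%; over-quota: 1,647 units at 19.5%.
Pro-rata value split: in-quota = $375,357.78 × 1,846/3,493 = $198,371.16; over-quota = $375,357.78 − $198,371.16 = $176,986.62.
In-quota duty = $198,371.16 × 6.5% = $12,894.13. Over-quota duty = $176,986.62 × 19.5% = $34,512.39.
Line duty = $12,894.13 + $34,512.39 = $47,406.52.
Total = $237,800.86 + $267,215.98 + $47,406.52 = $552,423.36.

$552,423.36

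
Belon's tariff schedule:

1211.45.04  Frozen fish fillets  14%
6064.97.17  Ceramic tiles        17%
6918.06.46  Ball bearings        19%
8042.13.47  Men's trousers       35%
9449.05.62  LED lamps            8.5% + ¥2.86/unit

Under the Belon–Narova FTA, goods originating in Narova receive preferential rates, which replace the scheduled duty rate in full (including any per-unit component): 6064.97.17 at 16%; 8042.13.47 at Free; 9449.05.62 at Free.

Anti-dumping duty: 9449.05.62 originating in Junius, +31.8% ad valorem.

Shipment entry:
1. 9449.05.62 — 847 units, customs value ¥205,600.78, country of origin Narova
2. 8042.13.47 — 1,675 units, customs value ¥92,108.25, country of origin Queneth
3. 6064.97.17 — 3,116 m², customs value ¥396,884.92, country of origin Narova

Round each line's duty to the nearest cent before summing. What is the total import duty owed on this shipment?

Line 1 (9449.05.62, Narova, 847 units, ¥205,600.78):
Base rate for 9449.05.62 is 8.5% + ¥2.86/unit.
Origin Narova qualifies under the Belon–Narova agreement and 9449.05.62 is covered: preferential rate Free applies instead.
The additional-duty order on 9449.05.62 targets Junius, not Narova; it does not apply.
Duty = ¥205,600.78 × 0% = ¥0.00.
Line 2 (8042.13.47, Queneth, 1,675 units, ¥92,108.25):
Base rate for 8042.13.47 is 35%.
8042.13.47 has an FTA preferential rate, but origin Queneth is not Narova; base rate stands.
Duty = ¥92,108.25 × 35% = ¥32,237.89.
Line 3 (6064.97.17, Narova, 3,116 m², ¥396,884.92):
Base rate for 6064.97.17 is 17%.
Origin Narova qualifies under the Belon–Narova agreement and 6064.97.17 is covered: preferential rate 16% applies instead.
Duty = ¥396,884.92 × 16% = ¥63,501.59.
Total = ¥0.00 + ¥32,237.89 + ¥63,501.59 = ¥95,739.48.

¥95,739.48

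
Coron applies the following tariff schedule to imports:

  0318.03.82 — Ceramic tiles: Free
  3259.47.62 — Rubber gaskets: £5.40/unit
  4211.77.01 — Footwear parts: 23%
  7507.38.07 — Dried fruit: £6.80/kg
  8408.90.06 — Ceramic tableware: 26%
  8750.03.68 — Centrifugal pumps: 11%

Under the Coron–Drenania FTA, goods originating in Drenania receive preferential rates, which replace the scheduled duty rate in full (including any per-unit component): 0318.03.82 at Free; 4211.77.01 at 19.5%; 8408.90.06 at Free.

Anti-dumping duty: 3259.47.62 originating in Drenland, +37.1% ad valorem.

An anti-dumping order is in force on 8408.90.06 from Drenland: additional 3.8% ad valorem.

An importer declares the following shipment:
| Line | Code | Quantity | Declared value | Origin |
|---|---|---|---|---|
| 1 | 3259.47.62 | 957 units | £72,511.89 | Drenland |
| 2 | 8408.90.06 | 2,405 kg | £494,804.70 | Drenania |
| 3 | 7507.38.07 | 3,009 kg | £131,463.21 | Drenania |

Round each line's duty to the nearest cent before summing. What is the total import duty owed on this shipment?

Line 1 (3259.47.62, Drenland, 957 units, £72,511.89):
Base rate for 3259.47.62 is £5.40/unit.
Additional duty on 3259.47.62 from Drenland: +37.1% ad valorem. Applied ad valorem rate = 37.1%.
Duty = £72,511.89 × 37.1% + 957 × £5.40 = £32,069.71.
Line 2 (8408.90.06, Drenania, 2,405 kg, £494,804.70):
Base rate for 8408.90.06 is 26%.
Origin Drenania qualifies under the Coron–Drenania agreement and 8408.90.06 is covered: preferential rate Free applies instead.
The additional-duty order on 8408.90.06 targets Drenland, not Drenania; it does not apply.
Duty = £494,804.70 × 0% = £0.00.
Line 3 (7507.38.07, Drenania, 3,009 kg, £131,463.21):
Base rate for 7507.38.07 is £6.80/kg.
Origin Drenania is the FTA partner but 7507.38.07 is not on the preference list; base rate stands.
Duty = 3,009 × £6.80 = £20,461.20.
Total = £32,069.71 + £0.00 + £20,461.20 = £52,530.91.

£52,530.91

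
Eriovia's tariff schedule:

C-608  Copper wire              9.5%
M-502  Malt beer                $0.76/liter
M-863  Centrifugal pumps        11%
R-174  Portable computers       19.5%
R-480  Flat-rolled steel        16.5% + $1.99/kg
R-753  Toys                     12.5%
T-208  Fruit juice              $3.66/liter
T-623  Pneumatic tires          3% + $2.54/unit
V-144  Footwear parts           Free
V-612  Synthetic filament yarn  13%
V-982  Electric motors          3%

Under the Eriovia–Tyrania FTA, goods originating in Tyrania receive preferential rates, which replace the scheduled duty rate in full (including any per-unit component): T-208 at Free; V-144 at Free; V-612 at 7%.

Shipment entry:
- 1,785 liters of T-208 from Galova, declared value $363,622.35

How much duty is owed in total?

Line 1 (T-208, Galova, 1,785 liters, $363,622.35):
Base rate for T-208 is $3.66/liter.
T-208 has an FTA preferential rate, but origin Galova is not Tyrania; base rate stands.
Duty = 1,785 × $3.66 = $6,533.10.

$6,533.10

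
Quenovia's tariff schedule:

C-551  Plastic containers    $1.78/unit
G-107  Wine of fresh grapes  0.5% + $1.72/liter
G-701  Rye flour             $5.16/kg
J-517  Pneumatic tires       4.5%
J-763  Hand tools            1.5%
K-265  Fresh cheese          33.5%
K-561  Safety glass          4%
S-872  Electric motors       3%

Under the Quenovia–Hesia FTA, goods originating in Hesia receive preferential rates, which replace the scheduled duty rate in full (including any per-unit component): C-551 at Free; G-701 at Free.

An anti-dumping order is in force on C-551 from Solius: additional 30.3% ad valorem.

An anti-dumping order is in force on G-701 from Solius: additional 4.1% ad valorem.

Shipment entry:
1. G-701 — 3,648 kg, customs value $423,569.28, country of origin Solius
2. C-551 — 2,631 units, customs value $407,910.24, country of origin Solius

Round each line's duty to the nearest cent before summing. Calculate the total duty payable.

Line 1 (G-701, Solius, 3,648 kg, $423,569.28):
Base rate for G-701 is $5.16/kg.
G-701 has an FTA preferential rate, but origin Solius is not Hesia; base rate stands.
Additional duty on G-701 from Solius: +4.1% ad valorem. Applied ad valorem rate = 4.1%.
Duty = $423,569.28 × 4.1% + 3,648 × $5.16 = $36,190.02.
Line 2 (C-551, Solius, 2,631 units, $407,910.24):
Base rate for C-551 is $1.78/unit.
C-551 has an FTA preferential rate, but origin Solius is not Hesia; base rate stands.
Additional duty on C-551 from Solius: +30.3% ad valorem. Applied ad valorem rate = 30.3%.
Duty = $407,910.24 × 30.3% + 2,631 × $1.78 = $128,279.98.
Total = $36,190.02 + $128,279.98 = $164,470.00.

$164,470.00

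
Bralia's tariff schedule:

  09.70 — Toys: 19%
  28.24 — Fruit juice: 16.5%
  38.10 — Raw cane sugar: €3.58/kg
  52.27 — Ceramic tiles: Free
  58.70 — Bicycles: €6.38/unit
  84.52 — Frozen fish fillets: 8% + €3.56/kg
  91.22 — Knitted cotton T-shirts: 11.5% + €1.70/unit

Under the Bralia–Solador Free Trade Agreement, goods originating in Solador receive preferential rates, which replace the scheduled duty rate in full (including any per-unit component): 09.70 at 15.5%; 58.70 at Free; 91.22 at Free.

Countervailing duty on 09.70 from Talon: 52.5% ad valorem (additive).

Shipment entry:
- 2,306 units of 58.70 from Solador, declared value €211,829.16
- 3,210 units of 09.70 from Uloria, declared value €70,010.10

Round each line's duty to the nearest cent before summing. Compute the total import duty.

Line 1 (58.70, Solador, 2,306 units, €211,829.16):
Base rate for 58.70 is €6.38/unit.
Origin Solador qualifies under the Bralia–Solador agreement and 58.70 is covered: preferential rate Free applies instead.
Duty = €211,829.16 × 0% = €0.00.
Line 2 (09.70, Uloria, 3,210 units, €70,010.10):
Base rate for 09.70 is 19%.
09.70 has an FTA preferential rate, but origin Uloria is not Solador; base rate stands.
The additional-duty order on 09.70 targets Talon, not Uloria; it does not apply.
Duty = €70,010.10 × 19% = €13,301.92.
Total = €0.00 + €13,301.92 = €13,301.92.

€13,301.92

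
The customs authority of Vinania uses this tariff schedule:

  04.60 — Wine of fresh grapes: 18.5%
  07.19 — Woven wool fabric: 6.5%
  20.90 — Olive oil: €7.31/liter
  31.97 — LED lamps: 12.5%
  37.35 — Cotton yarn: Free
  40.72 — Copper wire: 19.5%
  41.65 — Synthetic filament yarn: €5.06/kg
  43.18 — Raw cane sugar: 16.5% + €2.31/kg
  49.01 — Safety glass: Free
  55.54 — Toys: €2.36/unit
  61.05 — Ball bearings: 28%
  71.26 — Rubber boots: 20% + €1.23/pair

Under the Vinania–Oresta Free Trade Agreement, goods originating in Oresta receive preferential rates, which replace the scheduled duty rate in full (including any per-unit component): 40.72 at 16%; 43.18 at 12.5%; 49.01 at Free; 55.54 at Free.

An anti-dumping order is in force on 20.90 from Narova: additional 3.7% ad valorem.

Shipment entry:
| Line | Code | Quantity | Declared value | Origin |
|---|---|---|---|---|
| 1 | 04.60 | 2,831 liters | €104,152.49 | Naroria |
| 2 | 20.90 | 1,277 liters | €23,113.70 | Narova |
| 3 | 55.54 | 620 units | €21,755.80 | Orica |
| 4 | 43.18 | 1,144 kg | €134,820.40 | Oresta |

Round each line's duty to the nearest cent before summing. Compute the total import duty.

€47,774.04

Line 1 (04.60, Naroria, 2,831 liters, €104,152.49):
Base rate for 04.60 is 18.5%.
Duty = €104,152.49 × 18.5% = €19,268.21.
Line 2 (20.90, Narova, 1,277 liters, €23,113.70):
Base rate for 20.90 is €7.31/liter.
Additional duty on 20.90 from Narova: +3.7% ad valorem. Applied ad valorem rate = 3.7%.
Duty = €23,113.70 × 3.7% + 1,277 × €7.31 = €10,190.08.
Line 3 (55.54, Orica, 620 units, €21,755.80):
Base rate for 55.54 is €2.36/unit.
55.54 has an FTA preferential rate, but origin Orica is not Oresta; base rate stands.
Duty = 620 × €2.36 = €1,463.20.
Line 4 (43.18, Oresta, 1,144 kg, €134,820.40):
Base rate for 43.18 is 16.5% + €2.31/kg.
Origin Oresta qualifies under the Vinania–Oresta agreement and 43.18 is covered: preferential rate 12.5% applies instead.
Duty = €134,820.40 × 12.5% = €16,852.55.
Total = €19,268.21 + €10,190.08 + €1,463.20 + €16,852.55 = €47,774.04.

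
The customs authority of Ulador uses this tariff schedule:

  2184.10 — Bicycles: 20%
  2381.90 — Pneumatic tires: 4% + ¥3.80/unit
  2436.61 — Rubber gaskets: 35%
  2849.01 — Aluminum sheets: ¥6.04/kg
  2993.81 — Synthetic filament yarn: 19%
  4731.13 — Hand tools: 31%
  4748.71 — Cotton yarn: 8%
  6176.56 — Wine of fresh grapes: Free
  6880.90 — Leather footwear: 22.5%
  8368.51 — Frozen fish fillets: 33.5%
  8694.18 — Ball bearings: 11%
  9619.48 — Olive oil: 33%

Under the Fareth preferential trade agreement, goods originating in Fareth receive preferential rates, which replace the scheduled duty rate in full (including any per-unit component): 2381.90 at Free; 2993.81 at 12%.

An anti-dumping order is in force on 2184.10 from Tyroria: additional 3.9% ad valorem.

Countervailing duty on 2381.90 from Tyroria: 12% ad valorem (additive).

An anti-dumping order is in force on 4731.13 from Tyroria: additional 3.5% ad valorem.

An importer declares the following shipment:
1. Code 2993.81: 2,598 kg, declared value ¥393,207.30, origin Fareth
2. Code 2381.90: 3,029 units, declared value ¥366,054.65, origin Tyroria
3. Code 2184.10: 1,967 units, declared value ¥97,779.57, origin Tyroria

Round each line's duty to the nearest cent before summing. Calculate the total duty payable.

¥140,633.14

Line 1 (2993.81, Fareth, 2,598 kg, ¥393,207.30):
Base rate for 2993.81 is 19%.
Origin Fareth qualifies under the Ulador–Fareth agreement and 2993.81 is covered: preferential rate 12% applies instead.
Duty = ¥393,207.30 × 12% = ¥47,184.88.
Line 2 (2381.90, Tyroria, 3,029 units, ¥366,054.65):
Base rate for 2381.90 is 4% + ¥3.80/unit.
2381.90 has an FTA preferential rate, but origin Tyroria is not Fareth; base rate stands.
Additional duty on 2381.90 from Tyroria: +12%. Applied ad valorem rate: 4% + 12% = 16%.
Duty = ¥366,054.65 × 16% + 3,029 × ¥3.80 = ¥70,078.94.
Line 3 (2184.10, Tyroria, 1,967 units, ¥97,779.57):
Base rate for 2184.10 is 20%.
Additional duty on 2184.10 from Tyroria: +3.9%. Applied ad valorem rate: 20% + 3.9% = 23.9%.
Duty = ¥97,779.57 × 23.9% = ¥23,369.32.
Total = ¥47,184.88 + ¥70,078.94 + ¥23,369.32 = ¥140,633.14.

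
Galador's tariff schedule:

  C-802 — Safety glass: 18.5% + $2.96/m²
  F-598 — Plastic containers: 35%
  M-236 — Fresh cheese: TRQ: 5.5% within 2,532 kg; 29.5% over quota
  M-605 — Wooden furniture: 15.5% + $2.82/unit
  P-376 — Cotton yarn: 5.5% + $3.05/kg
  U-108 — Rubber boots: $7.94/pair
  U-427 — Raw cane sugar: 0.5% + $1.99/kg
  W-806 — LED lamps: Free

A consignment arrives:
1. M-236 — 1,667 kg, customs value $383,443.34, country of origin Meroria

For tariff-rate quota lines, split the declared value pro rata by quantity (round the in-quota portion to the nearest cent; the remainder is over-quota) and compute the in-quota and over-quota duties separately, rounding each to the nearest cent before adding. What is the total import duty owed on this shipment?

$21,089.38

Line 1 (M-236, Meroria, 1,667 kg, $383,443.34):
Code M-236 is under a tariff-rate quota (threshold 2,532 kg). Quantity 1,667 kg is within the quota, so the in-quota rate 5.5% applies to the full value.
Duty = $383,443.34 × 5.5% = $21,089.38.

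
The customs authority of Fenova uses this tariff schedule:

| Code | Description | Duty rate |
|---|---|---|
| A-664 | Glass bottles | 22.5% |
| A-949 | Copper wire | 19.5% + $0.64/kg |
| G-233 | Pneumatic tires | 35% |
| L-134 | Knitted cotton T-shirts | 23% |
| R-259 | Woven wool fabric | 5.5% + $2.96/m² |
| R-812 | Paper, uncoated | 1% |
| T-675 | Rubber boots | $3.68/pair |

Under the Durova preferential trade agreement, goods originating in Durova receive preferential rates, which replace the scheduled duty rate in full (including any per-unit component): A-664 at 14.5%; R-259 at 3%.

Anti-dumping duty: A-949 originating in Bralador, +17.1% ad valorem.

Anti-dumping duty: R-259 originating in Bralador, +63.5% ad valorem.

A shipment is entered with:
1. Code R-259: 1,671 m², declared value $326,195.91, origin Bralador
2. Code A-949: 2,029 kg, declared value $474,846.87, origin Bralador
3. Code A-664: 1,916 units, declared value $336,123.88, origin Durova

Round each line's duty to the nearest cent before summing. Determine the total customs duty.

Line 1 (R-259, Bralador, 1,671 m², $326,195.91):
Base rate for R-259 is 5.5% + $2.96/m².
R-259 has an FTA preferential rate, but origin Bralador is not Durova; base rate stands.
Additional duty on R-259 from Bralador: +63.5%. Applied ad valorem rate: 5.5% + 63.5% = 69%.
Duty = $326,195.91 × 69% + 1,671 × $2.96 = $230,021.34.
Line 2 (A-949, Bralador, 2,029 kg, $474,846.87):
Base rate for A-949 is 19.5% + $0.64/kg.
Additional duty on A-949 from Bralador: +17.1%. Applied ad valorem rate: 19.5% + 17.1% = 36.6%.
Duty = $474,846.87 × 36.6% + 2,029 × $0.64 = $175,092.51.
Line 3 (A-664, Durova, 1,916 units, $336,123.88):
Base rate for A-664 is 22.5%.
Origin Durova qualifies under the Fenova–Durova agreement and A-664 is covered: preferential rate 14.5% applies instead.
Duty = $336,123.88 × 14.5% = $48,737.96.
Total = $230,021.34 + $175,092.51 + $48,737.96 = $453,851.81.

$453,851.81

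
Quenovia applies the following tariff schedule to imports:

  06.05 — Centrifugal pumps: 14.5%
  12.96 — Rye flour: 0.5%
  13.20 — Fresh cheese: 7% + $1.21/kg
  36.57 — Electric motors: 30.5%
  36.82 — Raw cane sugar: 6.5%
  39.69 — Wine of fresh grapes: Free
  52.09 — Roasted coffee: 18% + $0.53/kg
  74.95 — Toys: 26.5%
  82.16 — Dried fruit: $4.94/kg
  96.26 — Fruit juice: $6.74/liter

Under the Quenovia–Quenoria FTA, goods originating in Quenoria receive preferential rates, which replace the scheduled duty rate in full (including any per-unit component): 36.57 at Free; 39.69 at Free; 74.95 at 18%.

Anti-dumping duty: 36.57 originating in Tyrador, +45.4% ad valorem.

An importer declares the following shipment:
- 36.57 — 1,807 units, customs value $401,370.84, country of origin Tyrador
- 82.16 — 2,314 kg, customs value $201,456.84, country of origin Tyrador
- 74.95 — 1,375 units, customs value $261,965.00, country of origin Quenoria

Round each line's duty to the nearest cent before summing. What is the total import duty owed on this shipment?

Line 1 (36.57, Tyrador, 1,807 units, $401,370.84):
Base rate for 36.57 is 30.5%.
36.57 has an FTA preferential rate, but origin Tyrador is not Quenoria; base rate stands.
Additional duty on 36.57 from Tyrador: +45.4%. Applied ad valorem rate: 30.5% + 45.4% = 75.9%.
Duty = $401,370.84 × 75.9% = $304,640.47.
Line 2 (82.16, Tyrador, 2,314 kg, $201,456.84):
Base rate for 82.16 is $4.94/kg.
Duty = 2,314 × $4.94 = $11,431.16.
Line 3 (74.95, Quenoria, 1,375 units, $261,965.00):
Base rate for 74.95 is 26.5%.
Origin Quenoria qualifies under the Quenovia–Quenoria agreement and 74.95 is covered: preferential rate 18% applies instead.
Duty = $261,965.00 × 18% = $47,153.70.
Total = $304,640.47 + $11,431.16 + $47,153.70 = $363,225.33.

$363,225.33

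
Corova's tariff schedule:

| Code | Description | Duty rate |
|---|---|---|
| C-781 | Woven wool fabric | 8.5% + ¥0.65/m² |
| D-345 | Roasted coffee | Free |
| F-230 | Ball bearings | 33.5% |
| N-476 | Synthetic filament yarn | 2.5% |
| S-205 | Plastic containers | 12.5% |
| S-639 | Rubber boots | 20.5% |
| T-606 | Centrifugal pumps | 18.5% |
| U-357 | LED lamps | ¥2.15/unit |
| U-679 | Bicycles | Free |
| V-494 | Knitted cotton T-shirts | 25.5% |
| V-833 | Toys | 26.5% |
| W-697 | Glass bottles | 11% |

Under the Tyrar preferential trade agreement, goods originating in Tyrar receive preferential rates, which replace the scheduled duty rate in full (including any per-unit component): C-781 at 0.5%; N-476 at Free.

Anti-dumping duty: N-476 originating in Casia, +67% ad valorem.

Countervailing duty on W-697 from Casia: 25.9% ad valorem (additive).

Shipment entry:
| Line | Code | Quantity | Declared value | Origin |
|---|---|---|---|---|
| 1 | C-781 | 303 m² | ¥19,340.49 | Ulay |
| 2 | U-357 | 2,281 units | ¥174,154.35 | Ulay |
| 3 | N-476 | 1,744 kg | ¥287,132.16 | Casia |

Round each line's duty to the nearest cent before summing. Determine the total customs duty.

¥206,301.89

Line 1 (C-781, Ulay, 303 m², ¥19,340.49):
Base rate for C-781 is 8.5% + ¥0.65/m².
C-781 has an FTA preferential rate, but origin Ulay is not Tyrar; base rate stands.
Duty = ¥19,340.49 × 8.5% + 303 × ¥0.65 = ¥1,840.89.
Line 2 (U-357, Ulay, 2,281 units, ¥174,154.35):
Base rate for U-357 is ¥2.15/unit.
Duty = 2,281 × ¥2.15 = ¥4,904.15.
Line 3 (N-476, Casia, 1,744 kg, ¥287,132.16):
Base rate for N-476 is 2.5%.
N-476 has an FTA preferential rate, but origin Casia is not Tyrar; base rate stands.
Additional duty on N-476 from Casia: +67%. Applied ad valorem rate: 2.5% + 67% = 69.5%.
Duty = ¥287,132.16 × 69.5% = ¥199,556.85.
Total = ¥1,840.89 + ¥4,904.15 + ¥199,556.85 = ¥206,301.89.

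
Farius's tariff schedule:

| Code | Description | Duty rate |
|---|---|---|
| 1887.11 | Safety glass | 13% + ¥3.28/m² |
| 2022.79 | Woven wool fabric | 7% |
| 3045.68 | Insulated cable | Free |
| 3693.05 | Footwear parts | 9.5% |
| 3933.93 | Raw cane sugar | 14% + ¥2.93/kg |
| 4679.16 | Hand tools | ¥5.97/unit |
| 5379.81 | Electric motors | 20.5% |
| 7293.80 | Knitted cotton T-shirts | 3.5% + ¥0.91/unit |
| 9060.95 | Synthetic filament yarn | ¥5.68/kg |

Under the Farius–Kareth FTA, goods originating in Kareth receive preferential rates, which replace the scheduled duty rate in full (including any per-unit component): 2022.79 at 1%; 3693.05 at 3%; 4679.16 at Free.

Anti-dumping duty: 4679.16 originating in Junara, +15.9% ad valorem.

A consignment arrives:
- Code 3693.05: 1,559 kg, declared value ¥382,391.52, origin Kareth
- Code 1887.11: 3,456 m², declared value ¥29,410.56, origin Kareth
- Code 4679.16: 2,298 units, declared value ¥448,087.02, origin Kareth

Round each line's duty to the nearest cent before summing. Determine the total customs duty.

¥26,630.80

Line 1 (3693.05, Kareth, 1,559 kg, ¥382,391.52):
Base rate for 3693.05 is 9.5%.
Origin Kareth qualifies under the Farius–Kareth agreement and 3693.05 is covered: preferential rate 3% applies instead.
Duty = ¥382,391.52 × 3% = ¥11,471.75.
Line 2 (1887.11, Kareth, 3,456 m², ¥29,410.56):
Base rate for 1887.11 is 13% + ¥3.28/m².
Origin Kareth is the FTA partner but 1887.11 is not on the preference list; base rate stands.
Duty = ¥29,410.56 × 13% + 3,456 × ¥3.28 = ¥15,159.05.
Line 3 (4679.16, Kareth, 2,298 units, ¥448,087.02):
Base rate for 4679.16 is ¥5.97/unit.
Origin Kareth qualifies under the Farius–Kareth agreement and 4679.16 is covered: preferential rate Free applies instead.
The additional-duty order on 4679.16 targets Junara, not Kareth; it does not apply.
Duty = ¥448,087.02 × 0% = ¥0.00.
Total = ¥11,471.75 + ¥15,159.05 + ¥0.00 = ¥26,630.80.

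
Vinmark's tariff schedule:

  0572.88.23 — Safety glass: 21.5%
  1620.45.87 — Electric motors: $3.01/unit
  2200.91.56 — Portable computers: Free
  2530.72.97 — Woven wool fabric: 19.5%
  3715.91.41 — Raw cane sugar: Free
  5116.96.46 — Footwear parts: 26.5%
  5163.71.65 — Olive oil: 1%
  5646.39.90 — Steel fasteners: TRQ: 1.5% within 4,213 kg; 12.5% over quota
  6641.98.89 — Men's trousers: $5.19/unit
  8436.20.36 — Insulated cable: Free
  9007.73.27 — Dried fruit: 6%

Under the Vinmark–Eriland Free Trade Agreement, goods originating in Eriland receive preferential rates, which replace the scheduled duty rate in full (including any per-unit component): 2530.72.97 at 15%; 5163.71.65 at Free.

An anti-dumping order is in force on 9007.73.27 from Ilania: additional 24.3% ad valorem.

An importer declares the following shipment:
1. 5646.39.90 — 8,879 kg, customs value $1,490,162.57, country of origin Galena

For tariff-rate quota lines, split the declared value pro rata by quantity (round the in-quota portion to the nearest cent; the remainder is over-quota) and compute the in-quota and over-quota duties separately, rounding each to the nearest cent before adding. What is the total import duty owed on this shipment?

$108,492.87

Line 1 (5646.39.90, Galena, 8,879 kg, $1,490,162.57):
Code 5646.39.90 is under a tariff-rate quota (threshold 4,213 kg). In-quota: 4,213 kg at 1.5%; over-quota: 4,666 kg at 12.5%.
Pro-rata value split: in-quota = $1,490,162.57 × 4,213/8,879 = $707,067.79; over-quota = $1,490,162.57 − $707,067.79 = $783,094.78.
In-quota duty = $707,067.79 × 1.5% = $10,606.02. Over-quota duty = $783,094.78 × 12.5% = $97,886.85.
Line duty = $10,606.02 + $97,886.85 = $108,492.87.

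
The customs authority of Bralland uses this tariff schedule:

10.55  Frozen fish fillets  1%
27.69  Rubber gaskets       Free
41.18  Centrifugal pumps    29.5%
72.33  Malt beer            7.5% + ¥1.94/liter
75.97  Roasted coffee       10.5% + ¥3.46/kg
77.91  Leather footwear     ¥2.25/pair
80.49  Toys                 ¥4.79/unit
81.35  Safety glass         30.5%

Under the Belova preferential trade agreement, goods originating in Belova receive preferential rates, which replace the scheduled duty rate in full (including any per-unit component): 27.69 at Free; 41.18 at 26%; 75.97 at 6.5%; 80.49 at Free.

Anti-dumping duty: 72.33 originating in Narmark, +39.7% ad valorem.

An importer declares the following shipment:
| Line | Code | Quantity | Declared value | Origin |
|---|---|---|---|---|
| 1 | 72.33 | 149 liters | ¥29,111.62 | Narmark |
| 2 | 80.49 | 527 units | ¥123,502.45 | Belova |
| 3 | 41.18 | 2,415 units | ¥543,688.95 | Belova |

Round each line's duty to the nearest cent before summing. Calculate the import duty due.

Line 1 (72.33, Narmark, 149 liters, ¥29,111.62):
Base rate for 72.33 is 7.5% + ¥1.94/liter.
Additional duty on 72.33 from Narmark: +39.7%. Applied ad valorem rate: 7.5% + 39.7% = 47.2%.
Duty = ¥29,111.62 × 47.2% + 149 × ¥1.94 = ¥14,029.74.
Line 2 (80.49, Belova, 527 units, ¥123,502.45):
Base rate for 80.49 is ¥4.79/unit.
Origin Belova qualifies under the Bralland–Belova agreement and 80.49 is covered: preferential rate Free applies instead.
Duty = ¥123,502.45 × 0% = ¥0.00.
Line 3 (41.18, Belova, 2,415 units, ¥543,688.95):
Base rate for 41.18 is 29.5%.
Origin Belova qualifies under the Bralland–Belova agreement and 41.18 is covered: preferential rate 26% applies instead.
Duty = ¥543,688.95 × 26% = ¥141,359.13.
Total = ¥14,029.74 + ¥0.00 + ¥141,359.13 = ¥155,388.87.

¥155,388.87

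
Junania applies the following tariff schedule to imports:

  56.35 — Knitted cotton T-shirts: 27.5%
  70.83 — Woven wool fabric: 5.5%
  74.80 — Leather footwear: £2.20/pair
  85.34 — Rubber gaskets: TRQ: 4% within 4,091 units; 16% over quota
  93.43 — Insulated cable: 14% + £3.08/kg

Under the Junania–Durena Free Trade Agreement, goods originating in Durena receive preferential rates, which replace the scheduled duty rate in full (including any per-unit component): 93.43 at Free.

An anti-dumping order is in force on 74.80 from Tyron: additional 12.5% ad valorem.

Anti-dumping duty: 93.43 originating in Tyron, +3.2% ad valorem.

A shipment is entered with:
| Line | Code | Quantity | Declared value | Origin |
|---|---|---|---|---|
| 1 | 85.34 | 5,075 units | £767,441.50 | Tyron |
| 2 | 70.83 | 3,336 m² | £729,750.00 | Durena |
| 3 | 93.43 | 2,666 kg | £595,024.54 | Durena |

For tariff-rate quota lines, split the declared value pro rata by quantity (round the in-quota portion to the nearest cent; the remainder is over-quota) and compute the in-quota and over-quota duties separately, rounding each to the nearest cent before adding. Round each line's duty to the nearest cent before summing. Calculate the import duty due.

£88,689.97

Line 1 (85.34, Tyron, 5,075 units, £767,441.50):
Code 85.34 is under a tariff-rate quota (threshold 4,091 units). In-quota: 4,091 units at 4%; over-quota: 984 units at 16%.
Pro-rata value split: in-quota = £767,441.50 × 4,091/5,075 = £618,641.02; over-quota = £767,441.50 − £618,641.02 = £148,800.48.
In-quota duty = £618,641.02 × 4% = £24,745.64. Over-quota duty = £148,800.48 × 16% = £23,808.08.
Line duty = £24,745.64 + £23,808.08 = £48,553.72.
Line 2 (70.83, Durena, 3,336 m², £729,750.00):
Base rate for 70.83 is 5.5%.
Origin Durena is the FTA partner but 70.83 is not on the preference list; base rate stands.
Duty = £729,750.00 × 5.5% = £40,136.25.
Line 3 (93.43, Durena, 2,666 kg, £595,024.54):
Base rate for 93.43 is 14% + £3.08/kg.
Origin Durena qualifies under the Junania–Durena agreement and 93.43 is covered: preferential rate Free applies instead.
The additional-duty order on 93.43 targets Tyron, not Durena; it does not apply.
Duty = £595,024.54 × 0% = £0.00.
Total = £48,553.72 + £40,136.25 + £0.00 = £88,689.97.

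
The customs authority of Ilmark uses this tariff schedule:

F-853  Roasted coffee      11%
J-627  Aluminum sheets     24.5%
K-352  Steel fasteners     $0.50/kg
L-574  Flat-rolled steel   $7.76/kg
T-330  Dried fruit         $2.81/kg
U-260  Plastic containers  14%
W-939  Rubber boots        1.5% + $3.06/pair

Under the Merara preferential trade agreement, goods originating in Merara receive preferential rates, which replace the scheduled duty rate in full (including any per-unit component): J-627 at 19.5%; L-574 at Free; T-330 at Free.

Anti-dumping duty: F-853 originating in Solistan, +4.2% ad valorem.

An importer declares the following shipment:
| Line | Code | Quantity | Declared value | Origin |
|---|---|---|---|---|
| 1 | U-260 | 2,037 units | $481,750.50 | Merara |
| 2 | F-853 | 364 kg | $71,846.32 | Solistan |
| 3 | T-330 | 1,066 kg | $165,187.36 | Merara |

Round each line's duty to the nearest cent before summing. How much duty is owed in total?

$78,365.71

Line 1 (U-260, Merara, 2,037 units, $481,750.50):
Base rate for U-260 is 14%.
Origin Merara is the FTA partner but U-260 is not on the preference list; base rate stands.
Duty = $481,750.50 × 14% = $67,445.07.
Line 2 (F-853, Solistan, 364 kg, $71,846.32):
Base rate for F-853 is 11%.
Additional duty on F-853 from Solistan: +4.2%. Applied ad valorem rate: 11% + 4.2% = 15.2%.
Duty = $71,846.32 × 15.2% = $10,920.64.
Line 3 (T-330, Merara, 1,066 kg, $165,187.36):
Base rate for T-330 is $2.81/kg.
Origin Merara qualifies under the Ilmark–Merara agreement and T-330 is covered: preferential rate Free applies instead.
Duty = $165,187.36 × 0% = $0.00.
Total = $67,445.07 + $10,920.64 + $0.00 = $78,365.71.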